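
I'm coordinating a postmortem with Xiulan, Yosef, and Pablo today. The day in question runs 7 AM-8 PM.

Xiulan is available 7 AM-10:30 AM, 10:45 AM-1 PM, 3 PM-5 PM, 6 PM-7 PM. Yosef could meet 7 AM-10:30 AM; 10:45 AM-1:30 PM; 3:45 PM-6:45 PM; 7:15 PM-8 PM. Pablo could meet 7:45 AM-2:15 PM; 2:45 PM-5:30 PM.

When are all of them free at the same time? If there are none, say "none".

Xiulan ∩ Yosef: 07:00-10:30, 10:45-13:00, 15:45-17:00, 18:00-18:45.
Xiulan ∩ Yosef ∩ Pablo: 07:45-10:30, 10:45-13:00, 15:45-17:00.

07:45-10:30, 10:45-13:00, 15:45-17:00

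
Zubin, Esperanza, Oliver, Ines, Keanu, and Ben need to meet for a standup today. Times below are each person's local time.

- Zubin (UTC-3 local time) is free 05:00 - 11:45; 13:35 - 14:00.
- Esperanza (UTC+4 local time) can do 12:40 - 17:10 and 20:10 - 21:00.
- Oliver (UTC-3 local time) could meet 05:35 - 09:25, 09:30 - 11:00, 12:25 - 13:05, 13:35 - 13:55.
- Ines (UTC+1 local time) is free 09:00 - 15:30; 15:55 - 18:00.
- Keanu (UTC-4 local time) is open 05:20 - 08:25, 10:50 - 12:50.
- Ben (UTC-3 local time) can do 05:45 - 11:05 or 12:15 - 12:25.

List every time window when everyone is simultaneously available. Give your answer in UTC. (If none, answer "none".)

Zubin in UTC: 08:00-14:45, 16:35-17:00 (add 3h to convert from UTC-3).
Esperanza in UTC: 08:40-13:10, 16:10-17:00 (subtract 4h to convert from UTC+4).
Oliver in UTC: 08:35-12:25, 12:30-14:00, 15:25-16:05, 16:35-16:55 (add 3h to convert from UTC-3).
Ines in UTC: 08:00-14:30, 14:55-17:00 (subtract 1h to convert from UTC+1).
Keanu in UTC: 09:20-12:25, 14:50-16:50 (add 4h to convert from UTC-4).
Ben in UTC: 08:45-14:05, 15:15-15:25 (add 3h to convert from UTC-3).
Zubin ∩ Esperanza: 08:40-13:10, 16:35-17:00.
Zubin ∩ Esperanza ∩ Oliver: 08:40-12:25, 12:30-13:10, 16:35-16:55.
Zubin ∩ Esperanza ∩ Oliver ∩ Ines: 08:40-12:25, 12:30-13:10, 16:35-16:55.
Zubin ∩ Esperanza ∩ Oliver ∩ Ines ∩ Keanu: 09:20-12:25, 16:35-16:50.
Zubin ∩ Esperanza ∩ Oliver ∩ Ines ∩ Keanu ∩ Ben: 09:20-12:25.
So the common availability across everyone is 09:20-12:25.

09:20-12:25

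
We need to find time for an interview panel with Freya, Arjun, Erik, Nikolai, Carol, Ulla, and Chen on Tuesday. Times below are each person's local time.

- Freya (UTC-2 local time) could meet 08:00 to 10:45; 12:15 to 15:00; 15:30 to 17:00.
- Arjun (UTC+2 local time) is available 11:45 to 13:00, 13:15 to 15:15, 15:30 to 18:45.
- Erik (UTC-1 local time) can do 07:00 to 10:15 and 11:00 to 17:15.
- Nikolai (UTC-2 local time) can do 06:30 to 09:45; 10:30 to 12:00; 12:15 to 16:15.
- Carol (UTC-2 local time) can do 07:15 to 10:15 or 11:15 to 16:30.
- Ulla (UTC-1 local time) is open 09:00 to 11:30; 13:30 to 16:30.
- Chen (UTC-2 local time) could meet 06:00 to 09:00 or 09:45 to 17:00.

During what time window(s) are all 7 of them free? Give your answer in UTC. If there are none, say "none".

Freya in UTC: 10:00-12:45, 14:15-17:00, 17:30-19:00 (add 2h to convert from UTC-2).
Arjun in UTC: 09:45-11:00, 11:15-13:15, 13:30-16:45 (subtract 2h to convert from UTC+2).
Erik in UTC: 08:00-11:15, 12:00-18:15 (add 1h to convert from UTC-1).
Nikolai in UTC: 08:30-11:45, 12:30-14:00, 14:15-18:15 (add 2h to convert from UTC-2).
Carol in UTC: 09:15-12:15, 13:15-18:30 (add 2h to convert from UTC-2).
Ulla in UTC: 10:00-12:30, 14:30-17:30 (add 1h to convert from UTC-1).
Chen in UTC: 08:00-11:00, 11:45-19:00 (add 2h to convert from UTC-2).
Freya ∩ Arjun: 10:00-11:00, 11:15-12:45, 14:15-16:45.
Freya ∩ Arjun ∩ Erik: 10:00-11:00, 12:00-12:45, 14:15-16:45.
Freya ∩ Arjun ∩ Erik ∩ Nikolai: 10:00-11:00, 12:30-12:45, 14:15-16:45.
Freya ∩ Arjun ∩ Erik ∩ Nikolai ∩ Carol: 10:00-11:00, 14:15-16:45.
Freya ∩ Arjun ∩ Erik ∩ Nikolai ∩ Carol ∩ Ulla: 10:00-11:00, 14:30-16:45.
Freya ∩ Arjun ∩ Erik ∩ Nikolai ∩ Carol ∩ Ulla ∩ Chen: 10:00-11:00, 14:30-16:45.

10:00-11:00, 14:30-16:45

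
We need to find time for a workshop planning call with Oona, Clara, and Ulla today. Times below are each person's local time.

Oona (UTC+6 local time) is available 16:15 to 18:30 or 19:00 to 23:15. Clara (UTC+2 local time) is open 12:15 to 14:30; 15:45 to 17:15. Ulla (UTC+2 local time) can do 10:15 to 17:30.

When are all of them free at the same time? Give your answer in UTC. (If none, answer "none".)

10:15-12:30, 13:45-15:15

Oona in UTC: 10:15-12:30, 13:00-17:15 (subtract 6h to convert from UTC+6).
Clara in UTC: 10:15-12:30, 13:45-15:15 (subtract 2h to convert from UTC+2).
Ulla in UTC: 08:15-15:30 (subtract 2h to convert from UTC+2).
Oona ∩ Clara: 10:15-12:30, 13:45-15:15.
Oona ∩ Clara ∩ Ulla: 10:15-12:30, 13:45-15:15.
So the common availability across everyone is 10:15-12:30, 13:45-15:15.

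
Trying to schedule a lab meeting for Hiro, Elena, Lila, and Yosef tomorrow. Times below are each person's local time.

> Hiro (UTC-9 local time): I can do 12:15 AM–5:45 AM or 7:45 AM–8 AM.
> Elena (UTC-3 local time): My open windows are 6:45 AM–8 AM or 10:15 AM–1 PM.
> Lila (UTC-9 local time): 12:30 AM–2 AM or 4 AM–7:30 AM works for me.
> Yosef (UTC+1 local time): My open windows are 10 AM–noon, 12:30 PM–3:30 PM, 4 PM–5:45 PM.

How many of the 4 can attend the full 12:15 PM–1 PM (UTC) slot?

2

Hiro in UTC: 09:15-14:45, 16:45-17:00 (add 9h to convert from UTC-9).
Elena in UTC: 09:45-11:00, 13:15-16:00 (add 3h to convert from UTC-3).
Lila in UTC: 09:30-11:00, 13:00-16:30 (add 9h to convert from UTC-9).
Yosef in UTC: 09:00-11:00, 11:30-14:30, 15:00-16:45 (subtract 1h to convert from UTC+1).
Hiro and Yosef can make the full 12:15-13:00 slot — that's 2.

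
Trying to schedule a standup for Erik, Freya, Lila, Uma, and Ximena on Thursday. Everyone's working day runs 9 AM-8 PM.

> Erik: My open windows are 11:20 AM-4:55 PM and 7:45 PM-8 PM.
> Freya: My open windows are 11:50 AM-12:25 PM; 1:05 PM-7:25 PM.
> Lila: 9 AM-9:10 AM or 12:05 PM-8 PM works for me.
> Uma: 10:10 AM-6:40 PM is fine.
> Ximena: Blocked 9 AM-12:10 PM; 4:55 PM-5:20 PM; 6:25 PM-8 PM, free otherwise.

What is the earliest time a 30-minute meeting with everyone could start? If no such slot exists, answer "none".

Erik free: 11:20-16:55, 19:45-20:00.
Freya free: 11:50-12:25, 13:05-19:25.
Lila free: 09:00-09:10, 12:05-20:00.
Uma free: 10:10-18:40.
Ximena free: 12:10-16:55, 17:20-18:25 (invert busy blocks within the working day).
Erik ∩ Freya: 11:50-12:25, 13:05-16:55.
Erik ∩ Freya ∩ Lila: 12:05-12:25, 13:05-16:55.
Erik ∩ Freya ∩ Lila ∩ Uma: 12:05-12:25, 13:05-16:55.
Erik ∩ Freya ∩ Lila ∩ Uma ∩ Ximena: 12:10-12:25, 13:05-16:55.
Those are the intersection windows.
The first common window of at least 30 minutes is 13:05-16:55, so the earliest start is 13:05.

13:05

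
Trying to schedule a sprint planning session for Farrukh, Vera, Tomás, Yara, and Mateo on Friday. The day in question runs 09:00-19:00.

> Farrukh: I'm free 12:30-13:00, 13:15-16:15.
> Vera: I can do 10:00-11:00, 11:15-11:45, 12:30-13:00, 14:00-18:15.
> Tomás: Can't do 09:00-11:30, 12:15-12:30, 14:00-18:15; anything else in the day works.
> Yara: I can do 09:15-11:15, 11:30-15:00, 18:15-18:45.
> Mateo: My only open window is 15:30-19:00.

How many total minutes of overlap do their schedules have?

0

Farrukh free: 12:30-13:00, 13:15-16:15.
Vera free: 10:00-11:00, 11:15-11:45, 12:30-13:00, 14:00-18:15.
Tomás free: 11:30-12:15, 12:30-14:00, 18:15-19:00 (invert busy blocks within the working day).
Yara free: 09:15-11:15, 11:30-15:00, 18:15-18:45.
Mateo free: 15:30-19:00.
Farrukh ∩ Vera: 12:30-13:00, 14:00-16:15.
Farrukh ∩ Vera ∩ Tomás: 12:30-13:00.
Farrukh ∩ Vera ∩ Tomás ∩ Yara: 12:30-13:00.
Farrukh ∩ Vera ∩ Tomás ∩ Yara ∩ Mateo: ∅.
There is no time when everyone is free.
There is no common window, so the total is 0 minutes.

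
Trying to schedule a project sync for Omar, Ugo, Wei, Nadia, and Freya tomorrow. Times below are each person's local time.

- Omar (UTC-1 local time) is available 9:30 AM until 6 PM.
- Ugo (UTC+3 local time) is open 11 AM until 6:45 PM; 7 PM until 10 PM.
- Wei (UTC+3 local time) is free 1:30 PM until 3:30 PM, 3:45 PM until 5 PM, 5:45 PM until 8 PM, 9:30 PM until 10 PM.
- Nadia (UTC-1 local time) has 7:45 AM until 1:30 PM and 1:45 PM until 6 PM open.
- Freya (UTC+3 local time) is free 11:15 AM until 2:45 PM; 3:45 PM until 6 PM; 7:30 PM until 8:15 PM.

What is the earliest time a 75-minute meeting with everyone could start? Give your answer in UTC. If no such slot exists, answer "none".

10:30

Omar in UTC: 10:30-19:00 (add 1h to convert from UTC-1).
Ugo in UTC: 08:00-15:45, 16:00-19:00 (subtract 3h to convert from UTC+3).
Wei in UTC: 10:30-12:30, 12:45-14:00, 14:45-17:00, 18:30-19:00 (subtract 3h to convert from UTC+3).
Nadia in UTC: 08:45-14:30, 14:45-19:00 (add 1h to convert from UTC-1).
Freya in UTC: 08:15-11:45, 12:45-15:00, 16:30-17:15 (subtract 3h to convert from UTC+3).
Omar ∩ Ugo: 10:30-15:45, 16:00-19:00.
Omar ∩ Ugo ∩ Wei: 10:30-12:30, 12:45-14:00, 14:45-15:45, 16:00-17:00, 18:30-19:00.
Omar ∩ Ugo ∩ Wei ∩ Nadia: 10:30-12:30, 12:45-14:00, 14:45-15:45, 16:00-17:00, 18:30-19:00.
Omar ∩ Ugo ∩ Wei ∩ Nadia ∩ Freya: 10:30-11:45, 12:45-14:00, 14:45-15:00, 16:30-17:00.
The first common window of at least 75 minutes is 10:30-11:45, so the earliest start is 10:30.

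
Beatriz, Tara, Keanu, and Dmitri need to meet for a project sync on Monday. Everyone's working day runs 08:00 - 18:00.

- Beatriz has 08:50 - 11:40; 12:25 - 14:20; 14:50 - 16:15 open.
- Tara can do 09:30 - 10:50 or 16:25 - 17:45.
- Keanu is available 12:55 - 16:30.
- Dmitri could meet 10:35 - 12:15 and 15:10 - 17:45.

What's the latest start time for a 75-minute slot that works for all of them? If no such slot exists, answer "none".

none

Beatriz ∩ Tara: 09:30-10:50.
Beatriz ∩ Tara ∩ Keanu: ∅.
Beatriz ∩ Tara ∩ Keanu ∩ Dmitri: ∅.
There is no time when everyone is free.
No common window is at least 75 minutes long.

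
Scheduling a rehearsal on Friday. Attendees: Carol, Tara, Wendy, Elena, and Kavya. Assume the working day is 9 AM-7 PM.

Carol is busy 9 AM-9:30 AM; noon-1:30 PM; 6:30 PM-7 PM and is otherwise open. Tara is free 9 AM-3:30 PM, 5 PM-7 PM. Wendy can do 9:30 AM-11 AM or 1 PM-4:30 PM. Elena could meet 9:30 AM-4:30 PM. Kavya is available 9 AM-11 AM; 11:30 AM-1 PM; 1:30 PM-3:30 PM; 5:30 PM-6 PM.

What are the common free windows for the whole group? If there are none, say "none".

09:30-11:00, 13:30-15:30

Carol free: 09:30-12:00, 13:30-18:30 (invert busy blocks within the working day).
Tara free: 09:00-15:30, 17:00-19:00.
Wendy free: 09:30-11:00, 13:00-16:30.
Elena free: 09:30-16:30.
Kavya free: 09:00-11:00, 11:30-13:00, 13:30-15:30, 17:30-18:00.
Carol ∩ Tara: 09:30-12:00, 13:30-15:30, 17:00-18:30.
Carol ∩ Tara ∩ Wendy: 09:30-11:00, 13:30-15:30.
Carol ∩ Tara ∩ Wendy ∩ Elena: 09:30-11:00, 13:30-15:30.
Carol ∩ Tara ∩ Wendy ∩ Elena ∩ Kavya: 09:30-11:00, 13:30-15:30.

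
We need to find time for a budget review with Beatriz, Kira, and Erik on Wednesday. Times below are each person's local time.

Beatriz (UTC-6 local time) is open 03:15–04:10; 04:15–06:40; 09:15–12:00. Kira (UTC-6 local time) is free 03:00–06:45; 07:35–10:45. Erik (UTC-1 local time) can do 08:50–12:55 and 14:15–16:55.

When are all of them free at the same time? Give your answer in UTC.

Beatriz in UTC: 09:15-10:10, 10:15-12:40, 15:15-18:00 (add 6h to convert from UTC-6).
Kira in UTC: 09:00-12:45, 13:35-16:45 (add 6h to convert from UTC-6).
Erik in UTC: 09:50-13:55, 15:15-17:55 (add 1h to convert from UTC-1).
Beatriz ∩ Kira: 09:15-10:10, 10:15-12:40, 15:15-16:45.
Beatriz ∩ Kira ∩ Erik: 09:50-10:10, 10:15-12:40, 15:15-16:45.
So the common availability across everyone is 09:50-10:10, 10:15-12:40, 15:15-16:45.

09:50-10:10, 10:15-12:40, 15:15-16:45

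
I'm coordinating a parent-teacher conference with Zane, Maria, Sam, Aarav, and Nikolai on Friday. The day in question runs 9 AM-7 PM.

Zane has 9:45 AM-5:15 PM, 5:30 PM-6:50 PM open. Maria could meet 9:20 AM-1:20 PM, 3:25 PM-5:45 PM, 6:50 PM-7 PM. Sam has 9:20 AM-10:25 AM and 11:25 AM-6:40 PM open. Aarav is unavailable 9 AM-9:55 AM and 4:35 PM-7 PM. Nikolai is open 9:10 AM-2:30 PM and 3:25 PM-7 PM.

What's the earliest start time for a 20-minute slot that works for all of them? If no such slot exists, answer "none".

09:55

Zane free: 09:45-17:15, 17:30-18:50.
Maria free: 09:20-13:20, 15:25-17:45, 18:50-19:00.
Sam free: 09:20-10:25, 11:25-18:40.
Aarav free: 09:55-16:35 (invert busy blocks within the working day).
Nikolai free: 09:10-14:30, 15:25-19:00.
Zane ∩ Maria: 09:45-13:20, 15:25-17:15, 17:30-17:45.
Zane ∩ Maria ∩ Sam: 09:45-10:25, 11:25-13:20, 15:25-17:15, 17:30-17:45.
Zane ∩ Maria ∩ Sam ∩ Aarav: 09:55-10:25, 11:25-13:20, 15:25-16:35.
Zane ∩ Maria ∩ Sam ∩ Aarav ∩ Nikolai: 09:55-10:25, 11:25-13:20, 15:25-16:35.
Those are the intersection windows.
The first common window of at least 20 minutes is 09:55-10:25, so the earliest start is 09:55.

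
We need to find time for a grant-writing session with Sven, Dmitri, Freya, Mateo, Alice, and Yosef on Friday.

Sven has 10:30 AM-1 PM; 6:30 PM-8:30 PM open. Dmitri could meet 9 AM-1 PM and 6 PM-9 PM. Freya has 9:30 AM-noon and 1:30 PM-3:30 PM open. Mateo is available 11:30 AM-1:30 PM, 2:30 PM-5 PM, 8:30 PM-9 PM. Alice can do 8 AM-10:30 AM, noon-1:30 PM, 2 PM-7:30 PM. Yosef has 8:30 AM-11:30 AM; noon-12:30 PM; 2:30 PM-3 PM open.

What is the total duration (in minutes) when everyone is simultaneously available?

Sven ∩ Dmitri: 10:30-13:00, 18:30-20:30.
Sven ∩ Dmitri ∩ Freya: 10:30-12:00.
Sven ∩ Dmitri ∩ Freya ∩ Mateo: 11:30-12:00.
Sven ∩ Dmitri ∩ Freya ∩ Mateo ∩ Alice: ∅.
Sven ∩ Dmitri ∩ Freya ∩ Mateo ∩ Alice ∩ Yosef: ∅.
There is no time when everyone is free.
There is no common window, so the total is 0 minutes.

0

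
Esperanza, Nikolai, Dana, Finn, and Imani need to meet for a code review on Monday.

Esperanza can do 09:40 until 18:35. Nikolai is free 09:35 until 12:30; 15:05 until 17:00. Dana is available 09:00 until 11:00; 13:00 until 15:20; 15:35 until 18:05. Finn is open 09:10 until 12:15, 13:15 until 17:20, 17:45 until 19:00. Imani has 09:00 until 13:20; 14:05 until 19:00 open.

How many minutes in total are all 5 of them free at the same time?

Esperanza ∩ Nikolai: 09:40-12:30, 15:05-17:00.
Esperanza ∩ Nikolai ∩ Dana: 09:40-11:00, 15:05-15:20, 15:35-17:00.
Esperanza ∩ Nikolai ∩ Dana ∩ Finn: 09:40-11:00, 15:05-15:20, 15:35-17:00.
Esperanza ∩ Nikolai ∩ Dana ∩ Finn ∩ Imani: 09:40-11:00, 15:05-15:20, 15:35-17:00.
Those are the intersection windows.
Summing the common windows: 80 + 15 + 85 = 180 minutes.

180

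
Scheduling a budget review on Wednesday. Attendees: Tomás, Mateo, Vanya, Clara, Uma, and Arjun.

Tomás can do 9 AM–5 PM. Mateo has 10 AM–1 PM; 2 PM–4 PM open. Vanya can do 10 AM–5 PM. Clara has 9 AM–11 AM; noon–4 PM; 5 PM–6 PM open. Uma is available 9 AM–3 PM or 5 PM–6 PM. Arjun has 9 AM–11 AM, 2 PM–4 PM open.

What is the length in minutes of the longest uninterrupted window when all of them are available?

60

Tomás ∩ Mateo: 10:00-13:00, 14:00-16:00.
Tomás ∩ Mateo ∩ Vanya: 10:00-13:00, 14:00-16:00.
Tomás ∩ Mateo ∩ Vanya ∩ Clara: 10:00-11:00, 12:00-13:00, 14:00-16:00.
Tomás ∩ Mateo ∩ Vanya ∩ Clara ∩ Uma: 10:00-11:00, 12:00-13:00, 14:00-15:00.
Tomás ∩ Mateo ∩ Vanya ∩ Clara ∩ Uma ∩ Arjun: 10:00-11:00, 14:00-15:00.
Those are the intersection windows.
The longest is 10:00-11:00 at 60 minutes.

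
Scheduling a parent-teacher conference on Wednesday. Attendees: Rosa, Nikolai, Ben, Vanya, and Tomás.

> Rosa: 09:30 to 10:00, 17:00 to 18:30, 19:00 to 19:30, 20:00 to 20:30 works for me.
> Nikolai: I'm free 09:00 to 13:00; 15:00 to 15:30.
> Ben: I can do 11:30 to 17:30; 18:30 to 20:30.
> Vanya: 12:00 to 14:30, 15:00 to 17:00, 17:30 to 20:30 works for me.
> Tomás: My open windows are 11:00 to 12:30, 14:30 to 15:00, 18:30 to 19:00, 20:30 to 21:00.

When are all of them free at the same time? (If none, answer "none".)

Rosa ∩ Nikolai: 09:30-10:00.
Rosa ∩ Nikolai ∩ Ben: ∅.
Rosa ∩ Nikolai ∩ Ben ∩ Vanya: ∅.
Rosa ∩ Nikolai ∩ Ben ∩ Vanya ∩ Tomás: ∅.
There is no time when everyone is free.

none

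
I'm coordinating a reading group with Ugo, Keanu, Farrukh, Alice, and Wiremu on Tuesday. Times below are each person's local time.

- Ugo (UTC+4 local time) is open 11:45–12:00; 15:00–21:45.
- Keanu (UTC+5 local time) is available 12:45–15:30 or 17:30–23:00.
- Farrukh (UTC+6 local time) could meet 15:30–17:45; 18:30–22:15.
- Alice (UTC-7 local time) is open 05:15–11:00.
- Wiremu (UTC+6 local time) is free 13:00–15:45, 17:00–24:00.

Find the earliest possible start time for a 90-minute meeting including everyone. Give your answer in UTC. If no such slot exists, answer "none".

12:30

Ugo in UTC: 07:45-08:00, 11:00-17:45 (subtract 4h to convert from UTC+4).
Keanu in UTC: 07:45-10:30, 12:30-18:00 (subtract 5h to convert from UTC+5).
Farrukh in UTC: 09:30-11:45, 12:30-16:15 (subtract 6h to convert from UTC+6).
Alice in UTC: 12:15-18:00 (add 7h to convert from UTC-7).
Wiremu in UTC: 07:00-09:45, 11:00-18:00 (subtract 6h to convert from UTC+6).
Ugo ∩ Keanu: 07:45-08:00, 12:30-17:45.
Ugo ∩ Keanu ∩ Farrukh: 12:30-16:15.
Ugo ∩ Keanu ∩ Farrukh ∩ Alice: 12:30-16:15.
Ugo ∩ Keanu ∩ Farrukh ∩ Alice ∩ Wiremu: 12:30-16:15.
So the common availability across everyone is 12:30-16:15.
The first common window of at least 90 minutes is 12:30-16:15, so the earliest start is 12:30.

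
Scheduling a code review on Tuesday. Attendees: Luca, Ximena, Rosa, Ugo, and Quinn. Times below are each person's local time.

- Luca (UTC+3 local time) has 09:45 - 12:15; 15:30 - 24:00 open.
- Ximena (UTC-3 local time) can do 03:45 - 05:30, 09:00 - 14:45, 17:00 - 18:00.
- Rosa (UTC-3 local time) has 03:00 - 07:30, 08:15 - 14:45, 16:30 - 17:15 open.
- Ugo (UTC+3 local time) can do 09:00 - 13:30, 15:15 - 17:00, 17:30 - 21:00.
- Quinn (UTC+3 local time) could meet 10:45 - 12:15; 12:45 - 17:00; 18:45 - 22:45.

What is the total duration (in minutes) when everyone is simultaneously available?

255

Luca in UTC: 06:45-09:15, 12:30-21:00 (subtract 3h to convert from UTC+3).
Ximena in UTC: 06:45-08:30, 12:00-17:45, 20:00-21:00 (add 3h to convert from UTC-3).
Rosa in UTC: 06:00-10:30, 11:15-17:45, 19:30-20:15 (add 3h to convert from UTC-3).
Ugo in UTC: 06:00-10:30, 12:15-14:00, 14:30-18:00 (subtract 3h to convert from UTC+3).
Quinn in UTC: 07:45-09:15, 09:45-14:00, 15:45-19:45 (subtract 3h to convert from UTC+3).
Luca ∩ Ximena: 06:45-08:30, 12:30-17:45, 20:00-21:00.
Luca ∩ Ximena ∩ Rosa: 06:45-08:30, 12:30-17:45, 20:00-20:15.
Luca ∩ Ximena ∩ Rosa ∩ Ugo: 06:45-08:30, 12:30-14:00, 14:30-17:45.
Luca ∩ Ximena ∩ Rosa ∩ Ugo ∩ Quinn: 07:45-08:30, 12:30-14:00, 15:45-17:45.
Summing the common windows: 45 + 90 + 120 = 255 minutes.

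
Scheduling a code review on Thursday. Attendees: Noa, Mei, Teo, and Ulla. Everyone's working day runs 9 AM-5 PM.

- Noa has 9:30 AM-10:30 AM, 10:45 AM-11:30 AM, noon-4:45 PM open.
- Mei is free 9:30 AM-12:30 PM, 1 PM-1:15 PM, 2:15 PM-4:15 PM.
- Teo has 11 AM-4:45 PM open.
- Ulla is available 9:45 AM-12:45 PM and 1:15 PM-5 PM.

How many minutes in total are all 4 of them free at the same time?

Noa ∩ Mei: 09:30-10:30, 10:45-11:30, 12:00-12:30, 13:00-13:15, 14:15-16:15.
Noa ∩ Mei ∩ Teo: 11:00-11:30, 12:00-12:30, 13:00-13:15, 14:15-16:15.
Noa ∩ Mei ∩ Teo ∩ Ulla: 11:00-11:30, 12:00-12:30, 14:15-16:15.
Summing the common windows: 30 + 30 + 120 = 180 minutes.

180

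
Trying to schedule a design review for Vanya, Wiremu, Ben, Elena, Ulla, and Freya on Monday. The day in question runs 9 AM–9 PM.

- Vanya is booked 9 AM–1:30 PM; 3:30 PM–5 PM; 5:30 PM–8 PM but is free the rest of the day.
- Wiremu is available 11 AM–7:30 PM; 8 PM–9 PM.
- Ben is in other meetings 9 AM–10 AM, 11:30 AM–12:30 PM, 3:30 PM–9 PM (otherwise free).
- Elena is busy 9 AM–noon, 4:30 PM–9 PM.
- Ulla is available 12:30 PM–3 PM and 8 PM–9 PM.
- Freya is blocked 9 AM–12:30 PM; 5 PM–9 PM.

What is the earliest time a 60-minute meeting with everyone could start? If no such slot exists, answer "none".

Vanya free: 13:30-15:30, 17:00-17:30, 20:00-21:00 (invert busy blocks within the working day).
Wiremu free: 11:00-19:30, 20:00-21:00.
Ben free: 10:00-11:30, 12:30-15:30 (invert busy blocks within the working day).
Elena free: 12:00-16:30 (invert busy blocks within the working day).
Ulla free: 12:30-15:00, 20:00-21:00.
Freya free: 12:30-17:00 (invert busy blocks within the working day).
Vanya ∩ Wiremu: 13:30-15:30, 17:00-17:30, 20:00-21:00.
Vanya ∩ Wiremu ∩ Ben: 13:30-15:30.
Vanya ∩ Wiremu ∩ Ben ∩ Elena: 13:30-15:30.
Vanya ∩ Wiremu ∩ Ben ∩ Elena ∩ Ulla: 13:30-15:00.
Vanya ∩ Wiremu ∩ Ben ∩ Elena ∩ Ulla ∩ Freya: 13:30-15:00.
Those are the intersection windows.
The first common window of at least 60 minutes is 13:30-15:00, so the earliest start is 13:30.

13:30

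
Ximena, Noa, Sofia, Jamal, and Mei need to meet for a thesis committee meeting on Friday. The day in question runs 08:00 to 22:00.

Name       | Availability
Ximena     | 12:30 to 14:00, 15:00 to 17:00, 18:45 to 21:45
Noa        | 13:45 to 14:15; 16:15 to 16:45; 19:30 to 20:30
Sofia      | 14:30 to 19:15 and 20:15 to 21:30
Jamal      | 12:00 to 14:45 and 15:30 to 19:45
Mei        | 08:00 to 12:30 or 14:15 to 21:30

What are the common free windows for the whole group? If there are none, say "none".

Ximena ∩ Noa: 13:45-14:00, 16:15-16:45, 19:30-20:30.
Ximena ∩ Noa ∩ Sofia: 16:15-16:45, 20:15-20:30.
Ximena ∩ Noa ∩ Sofia ∩ Jamal: 16:15-16:45.
Ximena ∩ Noa ∩ Sofia ∩ Jamal ∩ Mei: 16:15-16:45.
So the common availability across everyone is 16:15-16:45.

16:15-16:45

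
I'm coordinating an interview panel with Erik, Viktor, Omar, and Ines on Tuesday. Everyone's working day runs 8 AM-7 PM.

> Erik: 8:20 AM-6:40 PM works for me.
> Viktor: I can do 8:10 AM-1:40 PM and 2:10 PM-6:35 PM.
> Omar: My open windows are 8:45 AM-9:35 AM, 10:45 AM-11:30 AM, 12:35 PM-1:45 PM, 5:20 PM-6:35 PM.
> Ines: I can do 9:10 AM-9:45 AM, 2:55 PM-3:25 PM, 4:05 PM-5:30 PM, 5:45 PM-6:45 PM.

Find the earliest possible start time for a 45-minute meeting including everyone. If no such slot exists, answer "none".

17:45

Erik ∩ Viktor: 08:20-13:40, 14:10-18:35.
Erik ∩ Viktor ∩ Omar: 08:45-09:35, 10:45-11:30, 12:35-13:40, 17:20-18:35.
Erik ∩ Viktor ∩ Omar ∩ Ines: 09:10-09:35, 17:20-17:30, 17:45-18:35.
The first common window of at least 45 minutes is 17:45-18:35, so the earliest start is 17:45.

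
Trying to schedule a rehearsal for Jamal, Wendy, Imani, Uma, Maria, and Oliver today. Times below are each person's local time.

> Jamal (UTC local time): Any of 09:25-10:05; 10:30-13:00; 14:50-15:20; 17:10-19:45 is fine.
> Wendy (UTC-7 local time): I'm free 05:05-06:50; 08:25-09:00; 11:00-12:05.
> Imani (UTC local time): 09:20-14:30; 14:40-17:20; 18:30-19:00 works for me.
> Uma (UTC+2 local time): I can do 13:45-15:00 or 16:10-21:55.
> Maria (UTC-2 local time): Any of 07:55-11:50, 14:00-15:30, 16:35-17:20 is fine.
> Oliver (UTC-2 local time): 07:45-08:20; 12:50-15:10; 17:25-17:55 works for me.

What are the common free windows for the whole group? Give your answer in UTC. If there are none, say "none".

Jamal in UTC: 09:25-10:05, 10:30-13:00, 14:50-15:20, 17:10-19:45.
Wendy in UTC: 12:05-13:50, 15:25-16:00, 18:00-19:05 (add 7h to convert from UTC-7).
Imani in UTC: 09:20-14:30, 14:40-17:20, 18:30-19:00.
Uma in UTC: 11:45-13:00, 14:10-19:55 (subtract 2h to convert from UTC+2).
Maria in UTC: 09:55-13:50, 16:00-17:30, 18:35-19:20 (add 2h to convert from UTC-2).
Oliver in UTC: 09:45-10:20, 14:50-17:10, 19:25-19:55 (add 2h to convert from UTC-2).
Jamal ∩ Wendy: 12:05-13:00, 18:00-19:05.
Jamal ∩ Wendy ∩ Imani: 12:05-13:00, 18:30-19:00.
Jamal ∩ Wendy ∩ Imani ∩ Uma: 12:05-13:00, 18:30-19:00.
Jamal ∩ Wendy ∩ Imani ∩ Uma ∩ Maria: 12:05-13:00, 18:35-19:00.
Jamal ∩ Wendy ∩ Imani ∩ Uma ∩ Maria ∩ Oliver: ∅.
There is no time when everyone is free.

none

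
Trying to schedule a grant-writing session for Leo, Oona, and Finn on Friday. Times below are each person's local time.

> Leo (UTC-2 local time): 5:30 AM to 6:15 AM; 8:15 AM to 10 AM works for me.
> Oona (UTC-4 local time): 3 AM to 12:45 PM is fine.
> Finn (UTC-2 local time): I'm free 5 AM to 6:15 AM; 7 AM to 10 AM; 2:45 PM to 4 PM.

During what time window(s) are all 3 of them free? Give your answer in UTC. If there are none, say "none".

07:30-08:15, 10:15-12:00

Leo in UTC: 07:30-08:15, 10:15-12:00 (add 2h to convert from UTC-2).
Oona in UTC: 07:00-16:45 (add 4h to convert from UTC-4).
Finn in UTC: 07:00-08:15, 09:00-12:00, 16:45-18:00 (add 2h to convert from UTC-2).
Leo ∩ Oona: 07:30-08:15, 10:15-12:00.
Leo ∩ Oona ∩ Finn: 07:30-08:15, 10:15-12:00.
Those are the intersection windows.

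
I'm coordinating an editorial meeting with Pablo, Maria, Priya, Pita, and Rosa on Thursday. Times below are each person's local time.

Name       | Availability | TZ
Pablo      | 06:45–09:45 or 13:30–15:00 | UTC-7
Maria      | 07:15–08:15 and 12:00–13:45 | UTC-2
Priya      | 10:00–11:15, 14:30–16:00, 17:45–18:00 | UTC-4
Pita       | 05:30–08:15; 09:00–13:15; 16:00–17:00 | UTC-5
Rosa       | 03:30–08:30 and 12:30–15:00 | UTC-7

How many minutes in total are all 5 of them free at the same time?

75

Pablo in UTC: 13:45-16:45, 20:30-22:00 (add 7h to convert from UTC-7).
Maria in UTC: 09:15-10:15, 14:00-15:45 (add 2h to convert from UTC-2).
Priya in UTC: 14:00-15:15, 18:30-20:00, 21:45-22:00 (add 4h to convert from UTC-4).
Pita in UTC: 10:30-13:15, 14:00-18:15, 21:00-22:00 (add 5h to convert from UTC-5).
Rosa in UTC: 10:30-15:30, 19:30-22:00 (add 7h to convert from UTC-7).
Pablo ∩ Maria: 14:00-15:45.
Pablo ∩ Maria ∩ Priya: 14:00-15:15.
Pablo ∩ Maria ∩ Priya ∩ Pita: 14:00-15:15.
Pablo ∩ Maria ∩ Priya ∩ Pita ∩ Rosa: 14:00-15:15.
That's a single block of 75 minutes.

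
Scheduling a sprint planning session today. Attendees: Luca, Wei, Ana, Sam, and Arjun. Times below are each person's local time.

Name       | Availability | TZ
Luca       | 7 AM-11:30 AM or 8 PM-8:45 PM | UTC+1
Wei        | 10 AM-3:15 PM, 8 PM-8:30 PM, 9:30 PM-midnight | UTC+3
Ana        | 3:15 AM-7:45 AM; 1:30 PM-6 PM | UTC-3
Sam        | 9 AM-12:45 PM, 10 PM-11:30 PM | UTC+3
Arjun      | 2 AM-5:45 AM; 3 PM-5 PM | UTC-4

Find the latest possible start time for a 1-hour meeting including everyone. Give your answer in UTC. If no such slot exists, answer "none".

08:45

Luca in UTC: 06:00-10:30, 19:00-19:45 (subtract 1h to convert from UTC+1).
Wei in UTC: 07:00-12:15, 17:00-17:30, 18:30-21:00 (subtract 3h to convert from UTC+3).
Ana in UTC: 06:15-10:45, 16:30-21:00 (add 3h to convert from UTC-3).
Sam in UTC: 06:00-09:45, 19:00-20:30 (subtract 3h to convert from UTC+3).
Arjun in UTC: 06:00-09:45, 19:00-21:00 (add 4h to convert from UTC-4).
Luca ∩ Wei: 07:00-10:30, 19:00-19:45.
Luca ∩ Wei ∩ Ana: 07:00-10:30, 19:00-19:45.
Luca ∩ Wei ∩ Ana ∩ Sam: 07:00-09:45, 19:00-19:45.
Luca ∩ Wei ∩ Ana ∩ Sam ∩ Arjun: 07:00-09:45, 19:00-19:45.
The last common window of at least 60 minutes is 07:00-09:45; a 60-minute meeting can start as late as 08:45 and still end by 09:45.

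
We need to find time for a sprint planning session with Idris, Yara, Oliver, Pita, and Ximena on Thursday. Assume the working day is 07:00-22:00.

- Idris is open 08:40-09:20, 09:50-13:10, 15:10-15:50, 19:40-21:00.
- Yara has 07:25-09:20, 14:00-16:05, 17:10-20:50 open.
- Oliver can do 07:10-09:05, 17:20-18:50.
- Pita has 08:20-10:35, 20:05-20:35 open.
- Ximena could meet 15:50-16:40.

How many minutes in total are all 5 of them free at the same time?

Idris ∩ Yara: 08:40-09:20, 15:10-15:50, 19:40-20:50.
Idris ∩ Yara ∩ Oliver: 08:40-09:05.
Idris ∩ Yara ∩ Oliver ∩ Pita: 08:40-09:05.
Idris ∩ Yara ∩ Oliver ∩ Pita ∩ Ximena: ∅.
There is no time when everyone is free.
There is no common window, so the total is 0 minutes.

0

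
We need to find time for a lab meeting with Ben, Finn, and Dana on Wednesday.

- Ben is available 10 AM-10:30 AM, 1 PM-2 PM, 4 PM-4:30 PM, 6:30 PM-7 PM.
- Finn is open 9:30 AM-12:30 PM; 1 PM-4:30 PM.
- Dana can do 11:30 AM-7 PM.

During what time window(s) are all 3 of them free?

Ben ∩ Finn: 10:00-10:30, 13:00-14:00, 16:00-16:30.
Ben ∩ Finn ∩ Dana: 13:00-14:00, 16:00-16:30.

13:00-14:00, 16:00-16:30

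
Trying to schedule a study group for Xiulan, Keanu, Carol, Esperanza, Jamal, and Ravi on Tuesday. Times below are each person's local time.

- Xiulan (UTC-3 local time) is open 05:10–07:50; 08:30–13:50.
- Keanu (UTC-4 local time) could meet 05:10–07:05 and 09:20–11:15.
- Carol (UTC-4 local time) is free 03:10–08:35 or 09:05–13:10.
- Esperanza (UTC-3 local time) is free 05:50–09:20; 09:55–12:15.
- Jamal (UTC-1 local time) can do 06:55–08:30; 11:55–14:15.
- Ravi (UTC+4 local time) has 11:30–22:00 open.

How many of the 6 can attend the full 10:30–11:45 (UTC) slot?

3

Xiulan in UTC: 08:10-10:50, 11:30-16:50 (add 3h to convert from UTC-3).
Keanu in UTC: 09:10-11:05, 13:20-15:15 (add 4h to convert from UTC-4).
Carol in UTC: 07:10-12:35, 13:05-17:10 (add 4h to convert from UTC-4).
Esperanza in UTC: 08:50-12:20, 12:55-15:15 (add 3h to convert from UTC-3).
Jamal in UTC: 07:55-09:30, 12:55-15:15 (add 1h to convert from UTC-1).
Ravi in UTC: 07:30-18:00 (subtract 4h to convert from UTC+4).
Carol, Esperanza, and Ravi can make the full 10:30-11:45 slot — that's 3.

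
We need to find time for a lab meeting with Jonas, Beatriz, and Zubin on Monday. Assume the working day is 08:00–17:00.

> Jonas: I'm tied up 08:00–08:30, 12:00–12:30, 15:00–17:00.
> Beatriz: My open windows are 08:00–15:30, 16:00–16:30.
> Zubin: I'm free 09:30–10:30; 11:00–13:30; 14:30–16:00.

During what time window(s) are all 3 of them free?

09:30-10:30, 11:00-12:00, 12:30-13:30, 14:30-15:00

Jonas free: 08:30-12:00, 12:30-15:00 (invert busy blocks within the working day).
Beatriz free: 08:00-15:30, 16:00-16:30.
Zubin free: 09:30-10:30, 11:00-13:30, 14:30-16:00.
Jonas ∩ Beatriz: 08:30-12:00, 12:30-15:00.
Jonas ∩ Beatriz ∩ Zubin: 09:30-10:30, 11:00-12:00, 12:30-13:30, 14:30-15:00.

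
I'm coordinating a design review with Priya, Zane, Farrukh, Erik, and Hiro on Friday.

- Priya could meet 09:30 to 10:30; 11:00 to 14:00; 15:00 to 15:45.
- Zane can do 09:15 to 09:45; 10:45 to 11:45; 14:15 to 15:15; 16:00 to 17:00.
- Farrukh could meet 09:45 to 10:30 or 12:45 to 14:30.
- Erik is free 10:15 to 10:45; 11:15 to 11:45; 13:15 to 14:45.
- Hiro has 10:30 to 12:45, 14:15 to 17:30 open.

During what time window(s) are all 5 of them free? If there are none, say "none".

none

Priya ∩ Zane: 09:30-09:45, 11:00-11:45, 15:00-15:15.
Priya ∩ Zane ∩ Farrukh: ∅.
Priya ∩ Zane ∩ Farrukh ∩ Erik: ∅.
Priya ∩ Zane ∩ Farrukh ∩ Erik ∩ Hiro: ∅.
There is no time when everyone is free.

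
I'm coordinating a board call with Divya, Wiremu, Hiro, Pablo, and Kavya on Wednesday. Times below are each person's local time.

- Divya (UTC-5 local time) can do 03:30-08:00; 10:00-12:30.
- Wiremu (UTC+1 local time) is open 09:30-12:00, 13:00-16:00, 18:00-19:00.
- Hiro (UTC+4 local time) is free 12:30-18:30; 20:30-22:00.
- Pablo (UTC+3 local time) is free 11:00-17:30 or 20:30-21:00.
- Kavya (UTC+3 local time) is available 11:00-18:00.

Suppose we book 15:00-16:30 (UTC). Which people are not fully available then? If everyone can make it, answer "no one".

Hiro, Kavya, Pablo, Wiremu

Divya in UTC: 08:30-13:00, 15:00-17:30 (add 5h to convert from UTC-5).
Wiremu in UTC: 08:30-11:00, 12:00-15:00, 17:00-18:00 (subtract 1h to convert from UTC+1).
Hiro in UTC: 08:30-14:30, 16:30-18:00 (subtract 4h to convert from UTC+4).
Pablo in UTC: 08:00-14:30, 17:30-18:00 (subtract 3h to convert from UTC+3).
Kavya in UTC: 08:00-15:00 (subtract 3h to convert from UTC+3).
Divya: free for 15:00-16:30. Wiremu: not fully free for 15:00-16:30. Hiro: not fully free for 15:00-16:30. Pablo: not fully free for 15:00-16:30. Kavya: not fully free for 15:00-16:30.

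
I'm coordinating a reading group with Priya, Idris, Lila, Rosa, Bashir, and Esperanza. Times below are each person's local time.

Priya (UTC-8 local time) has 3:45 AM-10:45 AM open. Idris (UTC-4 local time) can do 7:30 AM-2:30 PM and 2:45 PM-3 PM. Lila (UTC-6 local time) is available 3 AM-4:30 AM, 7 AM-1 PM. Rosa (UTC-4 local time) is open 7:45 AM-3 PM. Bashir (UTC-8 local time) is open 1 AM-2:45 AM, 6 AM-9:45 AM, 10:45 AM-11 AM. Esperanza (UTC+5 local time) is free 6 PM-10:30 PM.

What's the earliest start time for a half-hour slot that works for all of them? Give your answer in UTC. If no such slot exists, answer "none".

14:00

Priya in UTC: 11:45-18:45 (add 8h to convert from UTC-8).
Idris in UTC: 11:30-18:30, 18:45-19:00 (add 4h to convert from UTC-4).
Lila in UTC: 09:00-10:30, 13:00-19:00 (add 6h to convert from UTC-6).
Rosa in UTC: 11:45-19:00 (add 4h to convert from UTC-4).
Bashir in UTC: 09:00-10:45, 14:00-17:45, 18:45-19:00 (add 8h to convert from UTC-8).
Esperanza in UTC: 13:00-17:30 (subtract 5h to convert from UTC+5).
Priya ∩ Idris: 11:45-18:30.
Priya ∩ Idris ∩ Lila: 13:00-18:30.
Priya ∩ Idris ∩ Lila ∩ Rosa: 13:00-18:30.
Priya ∩ Idris ∩ Lila ∩ Rosa ∩ Bashir: 14:00-17:45.
Priya ∩ Idris ∩ Lila ∩ Rosa ∩ Bashir ∩ Esperanza: 14:00-17:30.
The first common window of at least 30 minutes is 14:00-17:30, so the earliest start is 14:00.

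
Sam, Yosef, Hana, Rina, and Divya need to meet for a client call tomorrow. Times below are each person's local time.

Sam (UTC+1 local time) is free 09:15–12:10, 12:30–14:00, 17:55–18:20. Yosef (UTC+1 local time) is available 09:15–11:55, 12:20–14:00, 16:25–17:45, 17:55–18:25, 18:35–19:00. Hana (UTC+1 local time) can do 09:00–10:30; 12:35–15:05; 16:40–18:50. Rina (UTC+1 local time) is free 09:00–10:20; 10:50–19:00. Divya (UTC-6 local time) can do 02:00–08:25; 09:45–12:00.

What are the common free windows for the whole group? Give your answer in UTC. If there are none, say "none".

08:15-09:20, 11:35-13:00, 16:55-17:20

Sam in UTC: 08:15-11:10, 11:30-13:00, 16:55-17:20 (subtract 1h to convert from UTC+1).
Yosef in UTC: 08:15-10:55, 11:20-13:00, 15:25-16:45, 16:55-17:25, 17:35-18:00 (subtract 1h to convert from UTC+1).
Hana in UTC: 08:00-09:30, 11:35-14:05, 15:40-17:50 (subtract 1h to convert from UTC+1).
Rina in UTC: 08:00-09:20, 09:50-18:00 (subtract 1h to convert from UTC+1).
Divya in UTC: 08:00-14:25, 15:45-18:00 (add 6h to convert from UTC-6).
Sam ∩ Yosef: 08:15-10:55, 11:30-13:00, 16:55-17:20.
Sam ∩ Yosef ∩ Hana: 08:15-09:30, 11:35-13:00, 16:55-17:20.
Sam ∩ Yosef ∩ Hana ∩ Rina: 08:15-09:20, 11:35-13:00, 16:55-17:20.
Sam ∩ Yosef ∩ Hana ∩ Rina ∩ Divya: 08:15-09:20, 11:35-13:00, 16:55-17:20.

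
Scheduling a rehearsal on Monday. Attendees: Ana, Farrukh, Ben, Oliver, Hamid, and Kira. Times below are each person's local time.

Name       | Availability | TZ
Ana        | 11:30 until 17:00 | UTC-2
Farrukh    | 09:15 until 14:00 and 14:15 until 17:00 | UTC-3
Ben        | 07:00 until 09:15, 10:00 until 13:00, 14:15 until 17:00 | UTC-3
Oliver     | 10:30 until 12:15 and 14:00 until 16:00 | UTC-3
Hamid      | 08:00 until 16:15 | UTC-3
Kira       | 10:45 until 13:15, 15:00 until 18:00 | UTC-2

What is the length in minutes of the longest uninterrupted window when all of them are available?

Ana in UTC: 13:30-19:00 (add 2h to convert from UTC-2).
Farrukh in UTC: 12:15-17:00, 17:15-20:00 (add 3h to convert from UTC-3).
Ben in UTC: 10:00-12:15, 13:00-16:00, 17:15-20:00 (add 3h to convert from UTC-3).
Oliver in UTC: 13:30-15:15, 17:00-19:00 (add 3h to convert from UTC-3).
Hamid in UTC: 11:00-19:15 (add 3h to convert from UTC-3).
Kira in UTC: 12:45-15:15, 17:00-20:00 (add 2h to convert from UTC-2).
Ana ∩ Farrukh: 13:30-17:00, 17:15-19:00.
Ana ∩ Farrukh ∩ Ben: 13:30-16:00, 17:15-19:00.
Ana ∩ Farrukh ∩ Ben ∩ Oliver: 13:30-15:15, 17:15-19:00.
Ana ∩ Farrukh ∩ Ben ∩ Oliver ∩ Hamid: 13:30-15:15, 17:15-19:00.
Ana ∩ Farrukh ∩ Ben ∩ Oliver ∩ Hamid ∩ Kira: 13:30-15:15, 17:15-19:00.
Those are the intersection windows.
The longest is 13:30-15:15 at 105 minutes.

105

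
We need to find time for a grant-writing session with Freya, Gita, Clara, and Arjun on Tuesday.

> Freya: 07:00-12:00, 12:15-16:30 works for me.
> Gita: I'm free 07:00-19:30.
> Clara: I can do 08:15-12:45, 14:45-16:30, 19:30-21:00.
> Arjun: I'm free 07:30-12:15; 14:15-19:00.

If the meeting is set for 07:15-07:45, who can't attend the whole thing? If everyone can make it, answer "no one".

Arjun, Clara

Freya: free for 07:15-07:45. Gita: free for 07:15-07:45. Clara: not fully free for 07:15-07:45. Arjun: not fully free for 07:15-07:45.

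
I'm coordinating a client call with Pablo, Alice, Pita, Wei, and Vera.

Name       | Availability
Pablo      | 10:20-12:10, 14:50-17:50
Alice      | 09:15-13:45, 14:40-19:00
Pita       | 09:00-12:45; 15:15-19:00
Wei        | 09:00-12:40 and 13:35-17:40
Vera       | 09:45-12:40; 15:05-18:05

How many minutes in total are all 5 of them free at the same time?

Pablo ∩ Alice: 10:20-12:10, 14:50-17:50.
Pablo ∩ Alice ∩ Pita: 10:20-12:10, 15:15-17:50.
Pablo ∩ Alice ∩ Pita ∩ Wei: 10:20-12:10, 15:15-17:40.
Pablo ∩ Alice ∩ Pita ∩ Wei ∩ Vera: 10:20-12:10, 15:15-17:40.
So the common availability across everyone is 10:20-12:10, 15:15-17:40.
Summing the common windows: 110 + 145 = 255 minutes.

255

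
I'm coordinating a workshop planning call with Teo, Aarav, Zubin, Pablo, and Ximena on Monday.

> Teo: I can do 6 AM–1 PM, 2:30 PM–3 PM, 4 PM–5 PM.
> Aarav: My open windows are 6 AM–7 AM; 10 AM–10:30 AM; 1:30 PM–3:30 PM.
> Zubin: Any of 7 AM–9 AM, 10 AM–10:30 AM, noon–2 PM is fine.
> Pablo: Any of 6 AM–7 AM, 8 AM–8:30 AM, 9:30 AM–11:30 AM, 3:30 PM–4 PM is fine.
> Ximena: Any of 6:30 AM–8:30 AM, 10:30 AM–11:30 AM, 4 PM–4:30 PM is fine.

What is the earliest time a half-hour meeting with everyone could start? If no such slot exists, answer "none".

none

Teo ∩ Aarav: 06:00-07:00, 10:00-10:30, 14:30-15:00.
Teo ∩ Aarav ∩ Zubin: 10:00-10:30.
Teo ∩ Aarav ∩ Zubin ∩ Pablo: 10:00-10:30.
Teo ∩ Aarav ∩ Zubin ∩ Pablo ∩ Ximena: ∅.
There is no time when everyone is free.
No common window is at least 30 minutes long.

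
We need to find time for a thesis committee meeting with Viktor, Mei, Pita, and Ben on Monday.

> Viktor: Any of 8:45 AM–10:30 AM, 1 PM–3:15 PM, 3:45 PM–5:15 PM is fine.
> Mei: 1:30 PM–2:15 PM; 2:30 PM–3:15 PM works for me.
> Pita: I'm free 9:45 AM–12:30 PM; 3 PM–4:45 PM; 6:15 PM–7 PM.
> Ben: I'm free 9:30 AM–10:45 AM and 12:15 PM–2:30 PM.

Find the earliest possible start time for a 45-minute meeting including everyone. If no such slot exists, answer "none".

Viktor ∩ Mei: 13:30-14:15, 14:30-15:15.
Viktor ∩ Mei ∩ Pita: 15:00-15:15.
Viktor ∩ Mei ∩ Pita ∩ Ben: ∅.
There is no time when everyone is free.
No common window is at least 45 minutes long.

none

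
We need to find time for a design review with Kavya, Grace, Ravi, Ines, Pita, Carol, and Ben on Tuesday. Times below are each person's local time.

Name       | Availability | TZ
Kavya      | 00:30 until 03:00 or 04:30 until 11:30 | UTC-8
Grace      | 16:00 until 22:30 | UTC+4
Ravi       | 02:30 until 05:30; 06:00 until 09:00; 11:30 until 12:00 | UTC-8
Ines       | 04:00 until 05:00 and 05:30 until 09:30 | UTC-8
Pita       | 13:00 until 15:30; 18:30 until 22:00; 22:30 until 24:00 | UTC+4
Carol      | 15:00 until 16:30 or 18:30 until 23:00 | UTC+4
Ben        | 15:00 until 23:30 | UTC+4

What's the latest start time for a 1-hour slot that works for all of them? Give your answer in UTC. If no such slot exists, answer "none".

Kavya in UTC: 08:30-11:00, 12:30-19:30 (add 8h to convert from UTC-8).
Grace in UTC: 12:00-18:30 (subtract 4h to convert from UTC+4).
Ravi in UTC: 10:30-13:30, 14:00-17:00, 19:30-20:00 (add 8h to convert from UTC-8).
Ines in UTC: 12:00-13:00, 13:30-17:30 (add 8h to convert from UTC-8).
Pita in UTC: 09:00-11:30, 14:30-18:00, 18:30-20:00 (subtract 4h to convert from UTC+4).
Carol in UTC: 11:00-12:30, 14:30-19:00 (subtract 4h to convert from UTC+4).
Ben in UTC: 11:00-19:30 (subtract 4h to convert from UTC+4).
Kavya ∩ Grace: 12:30-18:30.
Kavya ∩ Grace ∩ Ravi: 12:30-13:30, 14:00-17:00.
Kavya ∩ Grace ∩ Ravi ∩ Ines: 12:30-13:00, 14:00-17:00.
Kavya ∩ Grace ∩ Ravi ∩ Ines ∩ Pita: 14:30-17:00.
Kavya ∩ Grace ∩ Ravi ∩ Ines ∩ Pita ∩ Carol: 14:30-17:00.
Kavya ∩ Grace ∩ Ravi ∩ Ines ∩ Pita ∩ Carol ∩ Ben: 14:30-17:00.
The last common window of at least 60 minutes is 14:30-17:00; a 60-minute meeting can start as late as 16:00 and still end by 17:00.

16:00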